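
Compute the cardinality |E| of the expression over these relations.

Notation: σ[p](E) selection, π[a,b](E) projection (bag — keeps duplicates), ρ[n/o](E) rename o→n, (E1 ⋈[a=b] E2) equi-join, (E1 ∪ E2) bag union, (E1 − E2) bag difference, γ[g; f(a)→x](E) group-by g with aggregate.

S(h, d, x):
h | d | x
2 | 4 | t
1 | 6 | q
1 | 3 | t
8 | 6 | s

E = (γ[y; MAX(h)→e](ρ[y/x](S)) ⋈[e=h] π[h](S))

Per-node cardinality:
  S → 4
  ρ[y/x](S) → 4
  γ[y; MAX(h)→e](ρ[y/x](S)) → 3
  S → 4
  π[h](S) → 4
  (γ[y; MAX(h)→e](ρ[y/x](S)) ⋈[e=h] π[h](S)) → 4

|E| = 4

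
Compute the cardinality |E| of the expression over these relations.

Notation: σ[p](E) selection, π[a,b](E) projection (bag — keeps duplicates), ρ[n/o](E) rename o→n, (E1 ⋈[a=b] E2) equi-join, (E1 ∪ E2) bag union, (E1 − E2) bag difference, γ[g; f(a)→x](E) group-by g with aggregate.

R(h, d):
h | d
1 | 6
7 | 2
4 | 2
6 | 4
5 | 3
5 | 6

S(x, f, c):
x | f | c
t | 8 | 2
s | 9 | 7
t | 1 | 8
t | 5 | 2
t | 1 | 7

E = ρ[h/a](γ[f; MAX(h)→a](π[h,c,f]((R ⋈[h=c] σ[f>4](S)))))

Subexpression sizes:
  R → 6
  S → 5
  σ[f>4](S) → 3
  (R ⋈[h=c] σ[f>4](S)) → 1
  π[h,c,f]((R ⋈[h=c] σ[f>4](S))) → 1
  γ[f; MAX(h)→a](π[h,c,f]((R ⋈[h=c] σ[f>4](S)))) → 1
  ρ[h/a](γ[f; MAX(h)→a](π[h,c,f]((R ⋈[h=c] σ[f>4](S))))) → 1

|E| = 1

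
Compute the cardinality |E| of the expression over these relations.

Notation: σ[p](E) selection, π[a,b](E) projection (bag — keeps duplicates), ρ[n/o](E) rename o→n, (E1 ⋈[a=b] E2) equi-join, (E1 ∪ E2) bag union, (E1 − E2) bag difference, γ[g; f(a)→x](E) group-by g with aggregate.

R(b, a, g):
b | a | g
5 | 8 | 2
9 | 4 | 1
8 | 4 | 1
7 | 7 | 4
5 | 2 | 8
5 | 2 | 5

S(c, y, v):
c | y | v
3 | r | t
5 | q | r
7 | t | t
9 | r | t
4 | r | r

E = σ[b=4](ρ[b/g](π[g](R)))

Per-node cardinality:
  R → 6
  π[g](R) → 6
  ρ[b/g](π[g](R)) → 6
  σ[b=4](ρ[b/g](π[g](R))) → 1

|E| = 1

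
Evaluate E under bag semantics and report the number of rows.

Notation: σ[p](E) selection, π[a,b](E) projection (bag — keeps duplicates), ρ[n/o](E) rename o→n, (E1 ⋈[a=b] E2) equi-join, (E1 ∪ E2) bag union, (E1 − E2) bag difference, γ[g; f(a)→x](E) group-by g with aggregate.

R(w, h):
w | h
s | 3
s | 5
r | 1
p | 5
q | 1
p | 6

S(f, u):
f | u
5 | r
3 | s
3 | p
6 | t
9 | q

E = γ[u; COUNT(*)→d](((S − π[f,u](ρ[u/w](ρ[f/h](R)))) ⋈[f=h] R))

Stepwise |·|:
  S → 5
  R → 6
  ρ[f/h](R) → 6
  ρ[u/w](ρ[f/h](R)) → 6
  π[f,u](ρ[u/w](ρ[f/h](R))) → 6
  (S − π[f,u](ρ[u/w](ρ[f/h](R)))) → 4
  R → 6
  ((S − π[f,u](ρ[u/w](ρ[f/h](R)))) ⋈[f=h] R) → 4
  γ[u; COUNT(*)→d](((S − π[f,u](ρ[u/w](ρ[f/h](R)))) ⋈[f=h] R)) → 3

|E| = 3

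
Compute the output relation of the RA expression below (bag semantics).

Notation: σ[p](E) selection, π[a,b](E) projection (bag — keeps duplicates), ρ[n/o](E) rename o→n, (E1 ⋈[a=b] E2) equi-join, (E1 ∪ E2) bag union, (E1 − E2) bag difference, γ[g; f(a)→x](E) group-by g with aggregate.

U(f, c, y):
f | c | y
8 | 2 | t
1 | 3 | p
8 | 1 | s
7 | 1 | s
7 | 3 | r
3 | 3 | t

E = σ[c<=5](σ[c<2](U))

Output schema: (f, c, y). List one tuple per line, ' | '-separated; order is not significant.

Per-node cardinality:
  U → 6
  σ[c<2](U) → 2
  σ[c<=5](σ[c<2](U)) → 2

== RESULT ==
f | c | y
7 | 1 | s
8 | 1 | s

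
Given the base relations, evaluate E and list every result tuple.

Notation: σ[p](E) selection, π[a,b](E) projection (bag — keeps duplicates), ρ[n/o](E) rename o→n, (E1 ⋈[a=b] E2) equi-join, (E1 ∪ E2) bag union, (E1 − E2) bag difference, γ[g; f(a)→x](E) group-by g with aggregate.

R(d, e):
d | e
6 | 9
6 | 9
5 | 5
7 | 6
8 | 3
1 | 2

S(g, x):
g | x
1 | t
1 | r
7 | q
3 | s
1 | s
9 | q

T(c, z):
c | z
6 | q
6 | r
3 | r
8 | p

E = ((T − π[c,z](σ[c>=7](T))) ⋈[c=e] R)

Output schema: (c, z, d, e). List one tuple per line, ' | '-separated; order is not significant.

Row counts bottom-up:
  T → 4
  T → 4
  σ[c>=7](T) → 1
  π[c,z](σ[c>=7](T)) → 1
  (T − π[c,z](σ[c>=7](T))) → 3
  R → 6
  ((T − π[c,z](σ[c>=7](T))) ⋈[c=e] R) → 3

== RESULT ==
c | z | d | e
3 | r | 8 | 3
6 | q | 7 | 6
6 | r | 7 | 6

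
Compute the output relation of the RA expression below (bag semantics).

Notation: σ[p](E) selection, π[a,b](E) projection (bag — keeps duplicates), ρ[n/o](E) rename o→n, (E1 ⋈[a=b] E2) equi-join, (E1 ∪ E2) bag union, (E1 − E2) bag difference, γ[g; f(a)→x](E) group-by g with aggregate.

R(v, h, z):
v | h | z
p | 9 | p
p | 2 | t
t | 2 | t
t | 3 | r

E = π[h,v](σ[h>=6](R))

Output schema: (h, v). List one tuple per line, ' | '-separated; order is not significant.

Subexpression sizes:
  R → 4
  σ[h>=6](R) → 1
  π[h,v](σ[h>=6](R)) → 1

== RESULT ==
h | v
9 | p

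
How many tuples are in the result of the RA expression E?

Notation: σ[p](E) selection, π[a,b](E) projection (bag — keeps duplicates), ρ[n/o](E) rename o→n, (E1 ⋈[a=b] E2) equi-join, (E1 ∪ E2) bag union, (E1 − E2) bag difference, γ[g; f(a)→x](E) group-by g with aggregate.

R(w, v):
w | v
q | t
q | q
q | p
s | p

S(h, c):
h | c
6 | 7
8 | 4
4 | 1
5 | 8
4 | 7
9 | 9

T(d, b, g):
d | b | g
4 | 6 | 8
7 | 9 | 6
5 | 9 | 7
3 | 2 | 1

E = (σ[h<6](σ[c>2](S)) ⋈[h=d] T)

Per-node cardinality:
  S → 6
  σ[c>2](S) → 5
  σ[h<6](σ[c>2](S)) → 2
  T → 4
  (σ[h<6](σ[c>2](S)) ⋈[h=d] T) → 2

|E| = 2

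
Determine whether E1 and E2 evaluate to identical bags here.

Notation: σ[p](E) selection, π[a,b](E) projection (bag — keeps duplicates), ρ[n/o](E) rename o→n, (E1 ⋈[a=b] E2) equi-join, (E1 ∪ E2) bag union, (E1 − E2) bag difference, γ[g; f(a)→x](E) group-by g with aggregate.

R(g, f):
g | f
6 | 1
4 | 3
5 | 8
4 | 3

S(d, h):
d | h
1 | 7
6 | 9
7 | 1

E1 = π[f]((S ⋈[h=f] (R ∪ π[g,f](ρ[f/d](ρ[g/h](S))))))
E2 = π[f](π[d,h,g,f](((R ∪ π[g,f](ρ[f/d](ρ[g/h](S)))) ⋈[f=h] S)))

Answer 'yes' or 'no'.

E1 subexpression sizes:
  S → 3
  R → 4
  S → 3
  ρ[g/h](S) → 3
  ρ[f/d](ρ[g/h](S)) → 3
  π[g,f](ρ[f/d](ρ[g/h](S))) → 3
  (R ∪ π[g,f](ρ[f/d](ρ[g/h](S)))) → 7
  (S ⋈[h=f] (R ∪ π[g,f](ρ[f/d](ρ[g/h](S))))) → 3
  π[f]((S ⋈[h=f] (R ∪ π[g,f](ρ[f/d](ρ[g/h](S)))))) → 3
E2 subexpression sizes:
  R → 4
  S → 3
  ρ[g/h](S) → 3
  ρ[f/d](ρ[g/h](S)) → 3
  π[g,f](ρ[f/d](ρ[g/h](S))) → 3
  (R ∪ π[g,f](ρ[f/d](ρ[g/h](S)))) → 7
  S → 3
  ((R ∪ π[g,f](ρ[f/d](ρ[g/h](S)))) ⋈[f=h] S) → 3
  π[d,h,g,f](((R ∪ π[g,f](ρ[f/d](ρ[g/h](S)))) ⋈[f=h] S)) → 3
  π[f](π[d,h,g,f](((R ∪ π[g,f](ρ[f/d](ρ[g/h](S)))) ⋈[f=h] S))) → 3

E1 and E2 produce the same multiset:
f
1
1
7

yes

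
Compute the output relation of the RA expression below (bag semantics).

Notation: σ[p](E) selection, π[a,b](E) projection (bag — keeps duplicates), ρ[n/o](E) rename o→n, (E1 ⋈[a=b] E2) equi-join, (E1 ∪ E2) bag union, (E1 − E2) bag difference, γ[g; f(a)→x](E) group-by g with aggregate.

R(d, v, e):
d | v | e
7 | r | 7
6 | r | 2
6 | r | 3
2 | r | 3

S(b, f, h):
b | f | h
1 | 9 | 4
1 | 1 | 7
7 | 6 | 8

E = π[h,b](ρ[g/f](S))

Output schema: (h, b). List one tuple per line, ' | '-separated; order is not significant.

Stepwise |·|:
  S → 3
  ρ[g/f](S) → 3
  π[h,b](ρ[g/f](S)) → 3

== RESULT ==
h | b
4 | 1
7 | 1
8 | 7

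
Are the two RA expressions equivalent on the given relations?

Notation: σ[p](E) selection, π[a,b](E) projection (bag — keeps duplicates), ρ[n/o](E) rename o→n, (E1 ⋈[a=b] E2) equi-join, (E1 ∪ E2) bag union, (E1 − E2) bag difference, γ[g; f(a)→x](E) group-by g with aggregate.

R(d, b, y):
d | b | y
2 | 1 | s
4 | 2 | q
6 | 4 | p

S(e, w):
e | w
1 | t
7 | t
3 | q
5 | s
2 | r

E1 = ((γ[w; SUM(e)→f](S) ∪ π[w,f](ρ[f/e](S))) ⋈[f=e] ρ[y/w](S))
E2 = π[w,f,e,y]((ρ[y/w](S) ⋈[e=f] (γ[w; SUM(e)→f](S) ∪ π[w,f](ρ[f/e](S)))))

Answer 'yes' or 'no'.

E1 stepwise |·|:
  S → 5
  γ[w; SUM(e)→f](S) → 4
  S → 5
  ρ[f/e](S) → 5
  π[w,f](ρ[f/e](S)) → 5
  (γ[w; SUM(e)→f](S) ∪ π[w,f](ρ[f/e](S))) → 9
  S → 5
  ρ[y/w](S) → 5
  ((γ[w; SUM(e)→f](S) ∪ π[w,f](ρ[f/e](S))) ⋈[f=e] ρ[y/w](S)) → 8
E2 stepwise |·|:
  S → 5
  ρ[y/w](S) → 5
  S → 5
  γ[w; SUM(e)→f](S) → 4
  S → 5
  ρ[f/e](S) → 5
  π[w,f](ρ[f/e](S)) → 5
  (γ[w; SUM(e)→f](S) ∪ π[w,f](ρ[f/e](S))) → 9
  (ρ[y/w](S) ⋈[e=f] (γ[w; SUM(e)→f](S) ∪ π[w,f](ρ[f/e](S)))) → 8
  π[w,f,e,y]((ρ[y/w](S) ⋈[e=f] (γ[w; SUM(e)→f](S) ∪ π[w,f](ρ[f/e](S))))) → 8

E1 and E2 produce the same multiset:
w | f | e | y
q | 3 | 3 | q
q | 3 | 3 | q
r | 2 | 2 | r
r | 2 | 2 | r
s | 5 | 5 | s
s | 5 | 5 | s
t | 1 | 1 | t
t | 7 | 7 | t

yes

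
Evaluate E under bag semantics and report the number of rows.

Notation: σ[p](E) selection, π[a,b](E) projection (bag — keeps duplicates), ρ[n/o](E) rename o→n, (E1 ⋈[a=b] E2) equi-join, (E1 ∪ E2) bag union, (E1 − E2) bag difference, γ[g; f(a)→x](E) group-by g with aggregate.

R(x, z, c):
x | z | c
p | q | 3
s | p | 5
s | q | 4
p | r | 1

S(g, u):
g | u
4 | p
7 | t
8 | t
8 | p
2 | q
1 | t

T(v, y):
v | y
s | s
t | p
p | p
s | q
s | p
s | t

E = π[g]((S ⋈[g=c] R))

Row counts bottom-up:
  S → 6
  R → 4
  (S ⋈[g=c] R) → 2
  π[g]((S ⋈[g=c] R)) → 2

|E| = 2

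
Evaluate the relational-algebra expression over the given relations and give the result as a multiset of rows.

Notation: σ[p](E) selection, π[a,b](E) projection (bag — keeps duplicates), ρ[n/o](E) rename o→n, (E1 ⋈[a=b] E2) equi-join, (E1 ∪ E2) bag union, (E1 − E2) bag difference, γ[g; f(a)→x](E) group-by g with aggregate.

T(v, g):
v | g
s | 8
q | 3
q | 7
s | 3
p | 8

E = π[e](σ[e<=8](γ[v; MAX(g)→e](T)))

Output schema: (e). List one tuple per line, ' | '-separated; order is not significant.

Row counts bottom-up:
  T → 5
  γ[v; MAX(g)→e](T) → 3
  σ[e<=8](γ[v; MAX(g)→e](T)) → 3
  π[e](σ[e<=8](γ[v; MAX(g)→e](T))) → 3

== RESULT ==
e
7
8
8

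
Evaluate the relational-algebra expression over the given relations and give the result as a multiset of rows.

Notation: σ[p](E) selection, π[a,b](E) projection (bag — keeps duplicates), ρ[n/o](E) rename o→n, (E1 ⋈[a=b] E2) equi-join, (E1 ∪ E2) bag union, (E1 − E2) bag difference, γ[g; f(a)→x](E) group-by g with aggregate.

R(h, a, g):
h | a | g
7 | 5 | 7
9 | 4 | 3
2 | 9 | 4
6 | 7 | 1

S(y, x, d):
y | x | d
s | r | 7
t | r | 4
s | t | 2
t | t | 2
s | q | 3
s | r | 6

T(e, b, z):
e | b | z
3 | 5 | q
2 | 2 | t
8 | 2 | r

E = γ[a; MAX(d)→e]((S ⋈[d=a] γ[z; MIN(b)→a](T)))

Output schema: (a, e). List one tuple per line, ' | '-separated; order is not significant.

Subexpression sizes:
  S → 6
  T → 3
  γ[z; MIN(b)→a](T) → 3
  (S ⋈[d=a] γ[z; MIN(b)→a](T)) → 4
  γ[a; MAX(d)→e]((S ⋈[d=a] γ[z; MIN(b)→a](T))) → 1

== RESULT ==
a | e
2 | 2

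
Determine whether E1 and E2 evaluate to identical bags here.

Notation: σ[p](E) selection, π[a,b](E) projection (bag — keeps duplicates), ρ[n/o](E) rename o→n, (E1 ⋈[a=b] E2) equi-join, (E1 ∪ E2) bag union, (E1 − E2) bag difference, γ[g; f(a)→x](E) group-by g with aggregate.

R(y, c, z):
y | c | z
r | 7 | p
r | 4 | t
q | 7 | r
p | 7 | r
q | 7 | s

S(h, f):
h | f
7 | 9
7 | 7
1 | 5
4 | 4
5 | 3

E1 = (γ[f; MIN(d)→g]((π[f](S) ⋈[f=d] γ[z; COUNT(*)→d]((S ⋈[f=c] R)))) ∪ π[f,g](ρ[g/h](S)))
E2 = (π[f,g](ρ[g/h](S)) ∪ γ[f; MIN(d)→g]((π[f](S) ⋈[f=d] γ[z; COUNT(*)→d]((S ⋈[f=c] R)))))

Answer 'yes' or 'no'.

E1 row counts bottom-up:
  S → 5
  π[f](S) → 5
  S → 5
  R → 5
  (S ⋈[f=c] R) → 5
  γ[z; COUNT(*)→d]((S ⋈[f=c] R)) → 4
  (π[f](S) ⋈[f=d] γ[z; COUNT(*)→d]((S ⋈[f=c] R))) → 0
  γ[f; MIN(d)→g]((π[f](S) ⋈[f=d] γ[z; COUNT(*)→d]((S ⋈[f=c] R)))) → 0
  S → 5
  ρ[g/h](S) → 5
  π[f,g](ρ[g/h](S)) → 5
  (γ[f; MIN(d)→g]((π[f](S) ⋈[f=d] γ[z; COUNT(*)→d]((S ⋈[f=c] R)))) ∪ π[f,g](ρ[g/h](S))) → 5
E2 row counts bottom-up:
  S → 5
  ρ[g/h](S) → 5
  π[f,g](ρ[g/h](S)) → 5
  S → 5
  π[f](S) → 5
  S → 5
  R → 5
  (S ⋈[f=c] R) → 5
  γ[z; COUNT(*)→d]((S ⋈[f=c] R)) → 4
  (π[f](S) ⋈[f=d] γ[z; COUNT(*)→d]((S ⋈[f=c] R))) → 0
  γ[f; MIN(d)→g]((π[f](S) ⋈[f=d] γ[z; COUNT(*)→d]((S ⋈[f=c] R)))) → 0
  (π[f,g](ρ[g/h](S)) ∪ γ[f; MIN(d)→g]((π[f](S) ⋈[f=d] γ[z; COUNT(*)→d]((S ⋈[f=c] R))))) → 5

E1 and E2 produce the same multiset:
f | g
3 | 5
4 | 4
5 | 1
7 | 7
9 | 7

yes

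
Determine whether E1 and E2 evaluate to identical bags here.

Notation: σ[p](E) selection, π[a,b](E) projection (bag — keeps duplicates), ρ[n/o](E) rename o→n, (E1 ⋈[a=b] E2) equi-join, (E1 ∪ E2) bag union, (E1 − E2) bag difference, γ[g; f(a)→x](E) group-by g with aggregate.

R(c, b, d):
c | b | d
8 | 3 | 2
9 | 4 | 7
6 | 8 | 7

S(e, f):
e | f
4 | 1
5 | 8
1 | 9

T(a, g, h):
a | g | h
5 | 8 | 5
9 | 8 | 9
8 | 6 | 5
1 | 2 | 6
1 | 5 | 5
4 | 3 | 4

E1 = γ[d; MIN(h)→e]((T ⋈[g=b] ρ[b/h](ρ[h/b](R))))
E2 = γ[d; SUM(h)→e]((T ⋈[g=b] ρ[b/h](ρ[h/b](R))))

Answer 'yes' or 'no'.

E1 stepwise |·|:
  T → 6
  R → 3
  ρ[h/b](R) → 3
  ρ[b/h](ρ[h/b](R)) → 3
  (T ⋈[g=b] ρ[b/h](ρ[h/b](R))) → 3
  γ[d; MIN(h)→e]((T ⋈[g=b] ρ[b/h](ρ[h/b](R)))) → 2
E2 stepwise |·|:
  T → 6
  R → 3
  ρ[h/b](R) → 3
  ρ[b/h](ρ[h/b](R)) → 3
  (T ⋈[g=b] ρ[b/h](ρ[h/b](R))) → 3
  γ[d; SUM(h)→e]((T ⋈[g=b] ρ[b/h](ρ[h/b](R)))) → 2

E1 result:
d | e
2 | 4
7 | 5
E2 result:
d | e
2 | 4
7 | 14
Witness: (7, 5) appears 1× in E1 but 0× in E2.

no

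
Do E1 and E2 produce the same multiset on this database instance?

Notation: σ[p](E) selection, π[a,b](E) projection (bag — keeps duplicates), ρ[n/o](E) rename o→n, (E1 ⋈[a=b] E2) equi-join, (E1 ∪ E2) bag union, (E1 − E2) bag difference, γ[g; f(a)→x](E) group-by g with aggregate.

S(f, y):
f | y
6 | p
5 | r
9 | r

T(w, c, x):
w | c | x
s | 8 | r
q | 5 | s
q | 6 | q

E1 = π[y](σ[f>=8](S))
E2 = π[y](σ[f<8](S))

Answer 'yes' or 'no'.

E1 row counts bottom-up:
  S → 3
  σ[f>=8](S) → 1
  π[y](σ[f>=8](S)) → 1
E2 row counts bottom-up:
  S → 3
  σ[f<8](S) → 2
  π[y](σ[f<8](S)) → 2

E1 result:
y
r
E2 result:
y
p
r
Witness: ('p',) appears 0× in E1 but 1× in E2.

no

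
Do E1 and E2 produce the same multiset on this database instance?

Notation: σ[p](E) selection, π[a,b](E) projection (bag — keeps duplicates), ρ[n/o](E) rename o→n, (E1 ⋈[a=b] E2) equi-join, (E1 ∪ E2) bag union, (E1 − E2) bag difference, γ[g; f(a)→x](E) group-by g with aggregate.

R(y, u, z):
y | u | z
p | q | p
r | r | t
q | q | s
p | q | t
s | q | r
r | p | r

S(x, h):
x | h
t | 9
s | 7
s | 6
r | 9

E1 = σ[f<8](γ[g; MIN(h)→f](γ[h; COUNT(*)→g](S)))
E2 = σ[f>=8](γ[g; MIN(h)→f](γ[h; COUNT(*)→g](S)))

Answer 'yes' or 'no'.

E1 stepwise |·|:
  S → 4
  γ[h; COUNT(*)→g](S) → 3
  γ[g; MIN(h)→f](γ[h; COUNT(*)→g](S)) → 2
  σ[f<8](γ[g; MIN(h)→f](γ[h; COUNT(*)→g](S))) → 1
E2 stepwise |·|:
  S → 4
  γ[h; COUNT(*)→g](S) → 3
  γ[g; MIN(h)→f](γ[h; COUNT(*)→g](S)) → 2
  σ[f>=8](γ[g; MIN(h)→f](γ[h; COUNT(*)→g](S))) → 1

E1 result:
g | f
1 | 6
E2 result:
g | f
2 | 9
Witness: (1, 6) appears 1× in E1 but 0× in E2.

no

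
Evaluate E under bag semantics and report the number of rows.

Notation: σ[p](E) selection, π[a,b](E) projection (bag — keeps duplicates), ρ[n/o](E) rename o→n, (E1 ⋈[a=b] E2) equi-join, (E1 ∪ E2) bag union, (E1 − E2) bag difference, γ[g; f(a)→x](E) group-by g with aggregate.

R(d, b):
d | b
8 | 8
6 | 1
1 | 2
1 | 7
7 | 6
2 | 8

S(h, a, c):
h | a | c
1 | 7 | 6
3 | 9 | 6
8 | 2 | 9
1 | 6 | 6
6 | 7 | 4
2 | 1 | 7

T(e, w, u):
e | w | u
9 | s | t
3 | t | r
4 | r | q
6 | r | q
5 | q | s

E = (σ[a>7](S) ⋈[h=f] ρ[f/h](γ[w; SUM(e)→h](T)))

Stepwise |·|:
  S → 6
  σ[a>7](S) → 1
  T → 5
  γ[w; SUM(e)→h](T) → 4
  ρ[f/h](γ[w; SUM(e)→h](T)) → 4
  (σ[a>7](S) ⋈[h=f] ρ[f/h](γ[w; SUM(e)→h](T))) → 1

|E| = 1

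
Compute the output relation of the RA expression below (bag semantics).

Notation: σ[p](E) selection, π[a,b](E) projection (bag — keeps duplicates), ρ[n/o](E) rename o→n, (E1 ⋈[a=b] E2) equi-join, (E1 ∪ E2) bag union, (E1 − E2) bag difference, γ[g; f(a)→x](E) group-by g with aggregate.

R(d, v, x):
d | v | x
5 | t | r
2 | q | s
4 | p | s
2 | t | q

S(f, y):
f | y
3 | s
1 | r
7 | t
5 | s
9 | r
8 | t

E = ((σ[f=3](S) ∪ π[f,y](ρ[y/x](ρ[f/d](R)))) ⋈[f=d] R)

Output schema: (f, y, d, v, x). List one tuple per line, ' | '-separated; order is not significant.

Row counts bottom-up:
  S → 6
  σ[f=3](S) → 1
  R → 4
  ρ[f/d](R) → 4
  ρ[y/x](ρ[f/d](R)) → 4
  π[f,y](ρ[y/x](ρ[f/d](R))) → 4
  (σ[f=3](S) ∪ π[f,y](ρ[y/x](ρ[f/d](R)))) → 5
  R → 4
  ((σ[f=3](S) ∪ π[f,y](ρ[y/x](ρ[f/d](R)))) ⋈[f=d] R) → 6

== RESULT ==
f | y | d | v | x
2 | q | 2 | q | s
2 | q | 2 | t | q
2 | s | 2 | q | s
2 | s | 2 | t | q
4 | s | 4 | p | s
5 | r | 5 | t | r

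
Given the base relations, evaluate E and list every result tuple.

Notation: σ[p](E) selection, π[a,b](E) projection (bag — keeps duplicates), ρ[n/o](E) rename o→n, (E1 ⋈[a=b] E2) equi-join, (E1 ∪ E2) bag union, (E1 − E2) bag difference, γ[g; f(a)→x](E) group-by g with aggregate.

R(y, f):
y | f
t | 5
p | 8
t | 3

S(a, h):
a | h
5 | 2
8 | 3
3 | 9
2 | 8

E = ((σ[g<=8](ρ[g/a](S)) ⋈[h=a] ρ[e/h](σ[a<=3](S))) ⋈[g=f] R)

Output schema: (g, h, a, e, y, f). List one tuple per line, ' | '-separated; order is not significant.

Row counts bottom-up:
  S → 4
  ρ[g/a](S) → 4
  σ[g<=8](ρ[g/a](S)) → 4
  S → 4
  σ[a<=3](S) → 2
  ρ[e/h](σ[a<=3](S)) → 2
  (σ[g<=8](ρ[g/a](S)) ⋈[h=a] ρ[e/h](σ[a<=3](S))) → 2
  R → 3
  ((σ[g<=8](ρ[g/a](S)) ⋈[h=a] ρ[e/h](σ[a<=3](S))) ⋈[g=f] R) → 2

== RESULT ==
g | h | a | e | y | f
5 | 2 | 2 | 8 | t | 5
8 | 3 | 3 | 9 | p | 8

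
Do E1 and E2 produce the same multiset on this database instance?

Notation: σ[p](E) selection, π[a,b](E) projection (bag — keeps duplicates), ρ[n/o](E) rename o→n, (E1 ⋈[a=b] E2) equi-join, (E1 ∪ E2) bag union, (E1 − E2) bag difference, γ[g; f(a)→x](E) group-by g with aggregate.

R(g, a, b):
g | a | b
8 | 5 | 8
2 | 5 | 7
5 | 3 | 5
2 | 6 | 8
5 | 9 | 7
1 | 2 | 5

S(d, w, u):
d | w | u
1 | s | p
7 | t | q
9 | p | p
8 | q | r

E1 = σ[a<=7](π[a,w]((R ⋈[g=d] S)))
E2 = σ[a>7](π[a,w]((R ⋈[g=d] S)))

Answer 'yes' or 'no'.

E1 row counts bottom-up:
  R → 6
  S → 4
  (R ⋈[g=d] S) → 2
  π[a,w]((R ⋈[g=d] S)) → 2
  σ[a<=7](π[a,w]((R ⋈[g=d] S))) → 2
E2 row counts bottom-up:
  R → 6
  S → 4
  (R ⋈[g=d] S) → 2
  π[a,w]((R ⋈[g=d] S)) → 2
  σ[a>7](π[a,w]((R ⋈[g=d] S))) → 0

E1 result:
a | w
2 | s
5 | q
E2 result:
a | w
(0 rows)
Witness: (2, 's') appears 1× in E1 but 0× in E2.

no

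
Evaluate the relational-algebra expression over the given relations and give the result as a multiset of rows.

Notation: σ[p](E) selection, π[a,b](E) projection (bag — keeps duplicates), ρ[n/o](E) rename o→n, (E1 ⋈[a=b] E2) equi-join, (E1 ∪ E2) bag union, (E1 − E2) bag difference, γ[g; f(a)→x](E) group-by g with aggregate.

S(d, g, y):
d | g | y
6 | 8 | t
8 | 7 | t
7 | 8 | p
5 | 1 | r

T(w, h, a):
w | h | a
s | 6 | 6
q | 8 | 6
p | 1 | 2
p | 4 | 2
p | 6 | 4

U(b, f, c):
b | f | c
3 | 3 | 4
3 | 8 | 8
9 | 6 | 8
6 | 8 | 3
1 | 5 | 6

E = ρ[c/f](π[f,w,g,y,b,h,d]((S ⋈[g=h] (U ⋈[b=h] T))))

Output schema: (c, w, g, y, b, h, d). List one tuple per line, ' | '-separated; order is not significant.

Row counts bottom-up:
  S → 4
  U → 5
  T → 5
  (U ⋈[b=h] T) → 3
  (S ⋈[g=h] (U ⋈[b=h] T)) → 1
  π[f,w,g,y,b,h,d]((S ⋈[g=h] (U ⋈[b=h] T))) → 1
  ρ[c/f](π[f,w,g,y,b,h,d]((S ⋈[g=h] (U ⋈[b=h] T)))) → 1

== RESULT ==
c | w | g | y | b | h | d
5 | p | 1 | r | 1 | 1 | 5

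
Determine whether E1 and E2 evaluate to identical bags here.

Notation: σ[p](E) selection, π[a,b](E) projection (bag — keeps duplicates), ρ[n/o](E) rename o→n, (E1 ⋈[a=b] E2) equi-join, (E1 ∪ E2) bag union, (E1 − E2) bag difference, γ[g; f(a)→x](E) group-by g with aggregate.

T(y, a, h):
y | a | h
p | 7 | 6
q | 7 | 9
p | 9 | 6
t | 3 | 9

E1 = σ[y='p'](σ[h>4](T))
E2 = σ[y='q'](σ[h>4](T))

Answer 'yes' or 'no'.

E1 subexpression sizes:
  T → 4
  σ[h>4](T) → 4
  σ[y='p'](σ[h>4](T)) → 2
E2 subexpression sizes:
  T → 4
  σ[h>4](T) → 4
  σ[y='q'](σ[h>4](T)) → 1

E1 result:
y | a | h
p | 7 | 6
p | 9 | 6
E2 result:
y | a | h
q | 7 | 9
Witness: ('p', 7, 6) appears 1× in E1 but 0× in E2.

no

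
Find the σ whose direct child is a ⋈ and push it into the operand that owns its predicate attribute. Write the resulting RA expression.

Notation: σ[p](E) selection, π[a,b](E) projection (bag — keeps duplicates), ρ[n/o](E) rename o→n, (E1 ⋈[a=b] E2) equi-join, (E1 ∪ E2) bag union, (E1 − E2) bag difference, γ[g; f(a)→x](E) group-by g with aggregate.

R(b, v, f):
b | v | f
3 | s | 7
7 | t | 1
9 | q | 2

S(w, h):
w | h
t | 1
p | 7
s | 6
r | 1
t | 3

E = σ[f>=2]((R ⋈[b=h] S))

σ filters on f, owned by the left side.
E' = (σ[f>=2](R) ⋈[b=h] S)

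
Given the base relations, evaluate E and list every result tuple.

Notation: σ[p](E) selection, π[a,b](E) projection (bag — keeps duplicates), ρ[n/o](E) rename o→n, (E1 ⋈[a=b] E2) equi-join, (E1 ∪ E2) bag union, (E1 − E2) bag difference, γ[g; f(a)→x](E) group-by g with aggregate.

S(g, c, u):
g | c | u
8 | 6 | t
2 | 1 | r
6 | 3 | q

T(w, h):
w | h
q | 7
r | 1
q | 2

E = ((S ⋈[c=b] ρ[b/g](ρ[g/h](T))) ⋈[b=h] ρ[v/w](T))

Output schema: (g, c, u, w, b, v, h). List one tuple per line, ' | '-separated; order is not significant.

Stepwise |·|:
  S → 3
  T → 3
  ρ[g/h](T) → 3
  ρ[b/g](ρ[g/h](T)) → 3
  (S ⋈[c=b] ρ[b/g](ρ[g/h](T))) → 1
  T → 3
  ρ[v/w](T) → 3
  ((S ⋈[c=b] ρ[b/g](ρ[g/h](T))) ⋈[b=h] ρ[v/w](T)) → 1

== RESULT ==
g | c | u | w | b | v | h
2 | 1 | r | r | 1 | r | 1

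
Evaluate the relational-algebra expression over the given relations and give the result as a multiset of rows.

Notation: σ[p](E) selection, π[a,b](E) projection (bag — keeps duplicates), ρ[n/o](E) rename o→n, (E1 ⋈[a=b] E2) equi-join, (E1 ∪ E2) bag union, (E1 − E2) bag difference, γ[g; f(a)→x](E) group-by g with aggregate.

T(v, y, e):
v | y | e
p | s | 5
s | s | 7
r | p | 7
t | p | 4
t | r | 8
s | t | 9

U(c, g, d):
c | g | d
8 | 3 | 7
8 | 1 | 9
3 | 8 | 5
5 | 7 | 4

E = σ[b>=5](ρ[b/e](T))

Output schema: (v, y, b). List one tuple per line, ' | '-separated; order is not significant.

Row counts bottom-up:
  T → 6
  ρ[b/e](T) → 6
  σ[b>=5](ρ[b/e](T)) → 5

== RESULT ==
v | y | b
p | s | 5
r | p | 7
s | s | 7
s | t | 9
t | r | 8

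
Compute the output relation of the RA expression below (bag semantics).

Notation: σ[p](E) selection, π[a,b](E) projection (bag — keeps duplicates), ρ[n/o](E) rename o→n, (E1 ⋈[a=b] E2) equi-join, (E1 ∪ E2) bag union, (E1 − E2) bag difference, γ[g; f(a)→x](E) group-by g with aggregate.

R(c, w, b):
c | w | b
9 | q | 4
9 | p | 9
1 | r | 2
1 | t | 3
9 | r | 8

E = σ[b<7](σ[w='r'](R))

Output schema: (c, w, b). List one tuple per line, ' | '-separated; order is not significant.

Subexpression sizes:
  R → 5
  σ[w='r'](R) → 2
  σ[b<7](σ[w='r'](R)) → 1

== RESULT ==
c | w | b
1 | r | 2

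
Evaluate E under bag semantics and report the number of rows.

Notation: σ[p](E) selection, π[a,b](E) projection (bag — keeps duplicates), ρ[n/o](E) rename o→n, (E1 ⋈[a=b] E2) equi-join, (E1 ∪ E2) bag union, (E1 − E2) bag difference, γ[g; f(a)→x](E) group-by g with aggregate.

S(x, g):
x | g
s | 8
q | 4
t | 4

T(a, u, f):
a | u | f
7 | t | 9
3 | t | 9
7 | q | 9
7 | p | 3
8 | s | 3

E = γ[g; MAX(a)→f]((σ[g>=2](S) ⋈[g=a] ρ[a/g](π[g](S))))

Subexpression sizes:
  S → 3
  σ[g>=2](S) → 3
  S → 3
  π[g](S) → 3
  ρ[a/g](π[g](S)) → 3
  (σ[g>=2](S) ⋈[g=a] ρ[a/g](π[g](S))) → 5
  γ[g; MAX(a)→f]((σ[g>=2](S) ⋈[g=a] ρ[a/g](π[g](S)))) → 2

|E| = 2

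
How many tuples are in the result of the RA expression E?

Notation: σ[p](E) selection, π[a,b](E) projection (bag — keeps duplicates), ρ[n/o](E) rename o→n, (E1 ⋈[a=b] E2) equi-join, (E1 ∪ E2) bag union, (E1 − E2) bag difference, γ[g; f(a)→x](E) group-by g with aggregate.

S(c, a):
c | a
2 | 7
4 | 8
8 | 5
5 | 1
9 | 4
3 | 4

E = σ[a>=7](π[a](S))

Per-node cardinality:
  S → 6
  π[a](S) → 6
  σ[a>=7](π[a](S)) → 2

|E| = 2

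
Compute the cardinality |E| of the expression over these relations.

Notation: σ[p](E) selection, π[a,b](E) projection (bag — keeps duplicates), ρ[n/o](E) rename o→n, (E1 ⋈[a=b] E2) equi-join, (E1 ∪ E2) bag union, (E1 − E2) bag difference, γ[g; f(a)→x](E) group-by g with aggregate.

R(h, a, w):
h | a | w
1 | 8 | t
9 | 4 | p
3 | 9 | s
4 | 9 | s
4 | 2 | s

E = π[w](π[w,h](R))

Per-node cardinality:
  R → 5
  π[w,h](R) → 5
  π[w](π[w,h](R)) → 5

|E| = 5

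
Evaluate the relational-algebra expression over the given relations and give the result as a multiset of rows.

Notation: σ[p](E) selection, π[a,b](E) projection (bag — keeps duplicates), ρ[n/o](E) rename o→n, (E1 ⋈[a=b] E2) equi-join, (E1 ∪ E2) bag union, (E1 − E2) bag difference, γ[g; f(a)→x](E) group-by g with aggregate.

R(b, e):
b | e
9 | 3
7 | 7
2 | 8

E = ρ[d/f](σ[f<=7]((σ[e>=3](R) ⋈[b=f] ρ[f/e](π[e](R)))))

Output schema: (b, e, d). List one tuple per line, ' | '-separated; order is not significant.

Subexpression sizes:
  R → 3
  σ[e>=3](R) → 3
  R → 3
  π[e](R) → 3
  ρ[f/e](π[e](R)) → 3
  (σ[e>=3](R) ⋈[b=f] ρ[f/e](π[e](R))) → 1
  σ[f<=7]((σ[e>=3](R) ⋈[b=f] ρ[f/e](π[e](R)))) → 1
  ρ[d/f](σ[f<=7]((σ[e>=3](R) ⋈[b=f] ρ[f/e](π[e](R))))) → 1

== RESULT ==
b | e | d
7 | 7 | 7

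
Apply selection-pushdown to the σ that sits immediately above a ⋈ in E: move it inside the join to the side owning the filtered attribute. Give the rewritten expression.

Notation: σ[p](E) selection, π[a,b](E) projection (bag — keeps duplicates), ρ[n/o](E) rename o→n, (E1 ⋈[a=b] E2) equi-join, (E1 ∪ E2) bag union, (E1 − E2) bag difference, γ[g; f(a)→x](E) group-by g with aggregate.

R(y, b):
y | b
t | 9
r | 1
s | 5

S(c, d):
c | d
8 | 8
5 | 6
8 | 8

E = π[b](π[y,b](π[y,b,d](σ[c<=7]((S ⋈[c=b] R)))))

σ filters on c, owned by the left side.
E' = π[b](π[y,b](π[y,b,d]((σ[c<=7](S) ⋈[c=b] R))))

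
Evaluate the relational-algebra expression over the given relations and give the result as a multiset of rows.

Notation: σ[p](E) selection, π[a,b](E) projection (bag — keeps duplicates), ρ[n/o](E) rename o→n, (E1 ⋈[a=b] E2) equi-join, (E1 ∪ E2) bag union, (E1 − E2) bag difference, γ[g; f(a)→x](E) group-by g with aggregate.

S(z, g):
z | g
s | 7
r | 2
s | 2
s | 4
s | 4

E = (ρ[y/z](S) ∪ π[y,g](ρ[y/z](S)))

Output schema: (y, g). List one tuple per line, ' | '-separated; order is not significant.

Stepwise |·|:
  S → 5
  ρ[y/z](S) → 5
  S → 5
  ρ[y/z](S) → 5
  π[y,g](ρ[y/z](S)) → 5
  (ρ[y/z](S) ∪ π[y,g](ρ[y/z](S))) → 10

== RESULT ==
y | g
r | 2
r | 2
s | 2
s | 2
s | 4
s | 4
s | 4
s | 4
s | 7
s | 7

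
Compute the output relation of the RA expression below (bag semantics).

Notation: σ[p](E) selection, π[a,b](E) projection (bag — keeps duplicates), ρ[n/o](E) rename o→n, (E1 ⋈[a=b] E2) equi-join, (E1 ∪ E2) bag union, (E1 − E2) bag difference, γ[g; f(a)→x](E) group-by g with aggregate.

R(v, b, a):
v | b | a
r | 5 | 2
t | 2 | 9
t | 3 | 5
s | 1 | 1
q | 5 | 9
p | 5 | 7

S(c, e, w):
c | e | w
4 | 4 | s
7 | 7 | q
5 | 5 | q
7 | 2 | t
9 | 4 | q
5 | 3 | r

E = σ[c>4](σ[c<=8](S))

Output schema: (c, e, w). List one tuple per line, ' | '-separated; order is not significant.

Row counts bottom-up:
  S → 6
  σ[c<=8](S) → 5
  σ[c>4](σ[c<=8](S)) → 4

== RESULT ==
c | e | w
5 | 3 | r
5 | 5 | q
7 | 2 | t
7 | 7 | q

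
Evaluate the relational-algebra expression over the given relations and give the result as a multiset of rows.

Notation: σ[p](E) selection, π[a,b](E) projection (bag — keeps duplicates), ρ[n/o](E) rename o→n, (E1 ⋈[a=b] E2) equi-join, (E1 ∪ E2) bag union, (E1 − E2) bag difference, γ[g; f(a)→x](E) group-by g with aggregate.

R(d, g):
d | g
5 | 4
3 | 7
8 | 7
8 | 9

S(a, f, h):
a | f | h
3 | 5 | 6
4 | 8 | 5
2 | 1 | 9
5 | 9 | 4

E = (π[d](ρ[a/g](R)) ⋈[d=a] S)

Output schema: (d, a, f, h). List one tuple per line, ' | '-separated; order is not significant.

Row counts bottom-up:
  R → 4
  ρ[a/g](R) → 4
  π[d](ρ[a/g](R)) → 4
  S → 4
  (π[d](ρ[a/g](R)) ⋈[d=a] S) → 2

== RESULT ==
d | a | f | h
3 | 3 | 5 | 6
5 | 5 | 9 | 4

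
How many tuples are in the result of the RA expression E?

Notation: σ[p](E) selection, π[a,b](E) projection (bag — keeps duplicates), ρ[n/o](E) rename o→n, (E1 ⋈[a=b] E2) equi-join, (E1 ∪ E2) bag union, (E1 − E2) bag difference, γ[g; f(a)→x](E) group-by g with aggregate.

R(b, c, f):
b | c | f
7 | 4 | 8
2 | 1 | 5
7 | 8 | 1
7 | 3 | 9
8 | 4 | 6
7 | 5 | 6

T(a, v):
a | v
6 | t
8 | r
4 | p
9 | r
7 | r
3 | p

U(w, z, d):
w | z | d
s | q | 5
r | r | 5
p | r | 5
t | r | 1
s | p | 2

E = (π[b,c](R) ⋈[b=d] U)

Stepwise |·|:
  R → 6
  π[b,c](R) → 6
  U → 5
  (π[b,c](R) ⋈[b=d] U) → 1

|E| = 1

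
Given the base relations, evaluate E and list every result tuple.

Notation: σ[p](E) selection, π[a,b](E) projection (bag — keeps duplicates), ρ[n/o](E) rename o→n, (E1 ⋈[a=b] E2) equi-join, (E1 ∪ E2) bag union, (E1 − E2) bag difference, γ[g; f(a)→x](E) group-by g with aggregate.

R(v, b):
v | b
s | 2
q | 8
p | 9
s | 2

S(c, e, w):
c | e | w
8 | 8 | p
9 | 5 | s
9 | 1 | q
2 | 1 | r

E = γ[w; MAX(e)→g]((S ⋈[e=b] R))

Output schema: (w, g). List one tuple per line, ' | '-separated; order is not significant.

Stepwise |·|:
  S → 4
  R → 4
  (S ⋈[e=b] R) → 1
  γ[w; MAX(e)→g]((S ⋈[e=b] R)) → 1

== RESULT ==
w | g
p | 8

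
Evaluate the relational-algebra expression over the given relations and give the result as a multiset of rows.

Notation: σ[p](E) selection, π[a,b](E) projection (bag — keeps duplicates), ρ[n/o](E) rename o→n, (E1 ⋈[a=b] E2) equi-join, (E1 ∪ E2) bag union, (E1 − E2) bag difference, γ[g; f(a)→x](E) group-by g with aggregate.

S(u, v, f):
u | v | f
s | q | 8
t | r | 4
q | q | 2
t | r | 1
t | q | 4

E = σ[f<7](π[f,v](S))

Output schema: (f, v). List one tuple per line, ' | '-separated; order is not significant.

Subexpression sizes:
  S → 5
  π[f,v](S) → 5
  σ[f<7](π[f,v](S)) → 4

== RESULT ==
f | v
1 | r
2 | q
4 | q
4 | r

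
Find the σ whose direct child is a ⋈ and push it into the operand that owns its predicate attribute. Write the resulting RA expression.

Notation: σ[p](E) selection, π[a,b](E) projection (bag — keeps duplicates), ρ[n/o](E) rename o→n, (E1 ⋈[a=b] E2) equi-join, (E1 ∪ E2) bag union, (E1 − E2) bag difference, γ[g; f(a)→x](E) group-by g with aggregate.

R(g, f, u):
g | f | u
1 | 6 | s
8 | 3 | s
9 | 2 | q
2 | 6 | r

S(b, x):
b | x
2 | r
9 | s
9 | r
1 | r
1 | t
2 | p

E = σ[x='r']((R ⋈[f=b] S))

σ filters on x, owned by the right side.
E' = (R ⋈[f=b] σ[x='r'](S))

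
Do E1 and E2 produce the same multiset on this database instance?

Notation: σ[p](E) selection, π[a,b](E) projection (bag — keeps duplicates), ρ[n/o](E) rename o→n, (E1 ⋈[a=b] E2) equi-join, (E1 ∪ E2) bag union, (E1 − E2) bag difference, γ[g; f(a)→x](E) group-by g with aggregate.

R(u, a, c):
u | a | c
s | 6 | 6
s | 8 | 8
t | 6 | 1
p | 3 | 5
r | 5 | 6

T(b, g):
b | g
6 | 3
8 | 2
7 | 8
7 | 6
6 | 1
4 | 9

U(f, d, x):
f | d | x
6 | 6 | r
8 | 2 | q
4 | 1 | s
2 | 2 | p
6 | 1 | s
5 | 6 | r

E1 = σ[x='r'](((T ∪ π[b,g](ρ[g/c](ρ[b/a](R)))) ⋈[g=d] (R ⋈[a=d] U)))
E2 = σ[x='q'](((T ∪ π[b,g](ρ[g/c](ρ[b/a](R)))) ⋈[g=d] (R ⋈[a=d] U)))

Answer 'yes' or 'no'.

E1 row counts bottom-up:
  T → 6
  R → 5
  ρ[b/a](R) → 5
  ρ[g/c](ρ[b/a](R)) → 5
  π[b,g](ρ[g/c](ρ[b/a](R))) → 5
  (T ∪ π[b,g](ρ[g/c](ρ[b/a](R)))) → 11
  R → 5
  U → 6
  (R ⋈[a=d] U) → 4
  ((T ∪ π[b,g](ρ[g/c](ρ[b/a](R)))) ⋈[g=d] (R ⋈[a=d] U)) → 12
  σ[x='r'](((T ∪ π[b,g](ρ[g/c](ρ[b/a](R)))) ⋈[g=d] (R ⋈[a=d] U))) → 12
E2 row counts bottom-up:
  T → 6
  R → 5
  ρ[b/a](R) → 5
  ρ[g/c](ρ[b/a](R)) → 5
  π[b,g](ρ[g/c](ρ[b/a](R))) → 5
  (T ∪ π[b,g](ρ[g/c](ρ[b/a](R)))) → 11
  R → 5
  U → 6
  (R ⋈[a=d] U) → 4
  ((T ∪ π[b,g](ρ[g/c](ρ[b/a](R)))) ⋈[g=d] (R ⋈[a=d] U)) → 12
  σ[x='q'](((T ∪ π[b,g](ρ[g/c](ρ[b/a](R)))) ⋈[g=d] (R ⋈[a=d] U))) → 0

E1 result:
b | g | u | a | c | f | d | x
5 | 6 | s | 6 | 6 | 5 | 6 | r
5 | 6 | s | 6 | 6 | 6 | 6 | r
5 | 6 | t | 6 | 1 | 5 | 6 | r
5 | 6 | t | 6 | 1 | 6 | 6 | r
6 | 6 | s | 6 | 6 | 5 | 6 | r
6 | 6 | s | 6 | 6 | 6 | 6 | r
6 | 6 | t | 6 | 1 | 5 | 6 | r
6 | 6 | t | 6 | 1 | 6 | 6 | r
7 | 6 | s | 6 | 6 | 5 | 6 | r
7 | 6 | s | 6 | 6 | 6 | 6 | r
7 | 6 | t | 6 | 1 | 5 | 6 | r
7 | 6 | t | 6 | 1 | 6 | 6 | r
E2 result:
b | g | u | a | c | f | d | x
(0 rows)
Witness: (7, 6, 't', 6, 1, 5, 6, 'r') appears 1× in E1 but 0× in E2.

no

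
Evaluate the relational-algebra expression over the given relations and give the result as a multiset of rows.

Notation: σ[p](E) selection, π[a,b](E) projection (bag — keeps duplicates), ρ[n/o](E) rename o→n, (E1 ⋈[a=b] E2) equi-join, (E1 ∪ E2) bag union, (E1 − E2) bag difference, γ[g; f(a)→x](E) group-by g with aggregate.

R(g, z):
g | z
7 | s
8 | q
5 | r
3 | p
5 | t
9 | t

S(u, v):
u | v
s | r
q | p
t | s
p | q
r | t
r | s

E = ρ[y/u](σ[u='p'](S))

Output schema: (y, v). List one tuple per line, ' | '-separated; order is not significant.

Subexpression sizes:
  S → 6
  σ[u='p'](S) → 1
  ρ[y/u](σ[u='p'](S)) → 1

== RESULT ==
y | v
p | q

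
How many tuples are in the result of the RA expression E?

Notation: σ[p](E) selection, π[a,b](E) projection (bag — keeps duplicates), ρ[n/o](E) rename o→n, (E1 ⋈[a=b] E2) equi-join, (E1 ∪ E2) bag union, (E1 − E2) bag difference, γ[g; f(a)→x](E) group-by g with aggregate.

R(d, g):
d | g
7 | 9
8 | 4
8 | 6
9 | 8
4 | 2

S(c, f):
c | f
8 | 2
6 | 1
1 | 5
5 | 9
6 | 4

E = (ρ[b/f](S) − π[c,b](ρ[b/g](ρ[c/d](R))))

Per-node cardinality:
  S → 5
  ρ[b/f](S) → 5
  R → 5
  ρ[c/d](R) → 5
  ρ[b/g](ρ[c/d](R)) → 5
  π[c,b](ρ[b/g](ρ[c/d](R))) → 5
  (ρ[b/f](S) − π[c,b](ρ[b/g](ρ[c/d](R)))) → 5

|E| = 5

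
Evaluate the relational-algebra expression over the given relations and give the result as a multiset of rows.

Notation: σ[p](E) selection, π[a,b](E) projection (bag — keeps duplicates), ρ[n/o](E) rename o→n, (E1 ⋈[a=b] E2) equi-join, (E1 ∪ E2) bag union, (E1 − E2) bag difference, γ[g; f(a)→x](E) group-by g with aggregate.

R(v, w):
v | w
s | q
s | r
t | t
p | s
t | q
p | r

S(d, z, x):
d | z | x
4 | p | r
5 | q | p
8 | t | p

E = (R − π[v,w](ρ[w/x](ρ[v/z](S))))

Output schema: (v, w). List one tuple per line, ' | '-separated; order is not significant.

Subexpression sizes:
  R → 6
  S → 3
  ρ[v/z](S) → 3
  ρ[w/x](ρ[v/z](S)) → 3
  π[v,w](ρ[w/x](ρ[v/z](S))) → 3
  (R − π[v,w](ρ[w/x](ρ[v/z](S)))) → 5

== RESULT ==
v | w
p | s
s | q
s | r
t | q
t | t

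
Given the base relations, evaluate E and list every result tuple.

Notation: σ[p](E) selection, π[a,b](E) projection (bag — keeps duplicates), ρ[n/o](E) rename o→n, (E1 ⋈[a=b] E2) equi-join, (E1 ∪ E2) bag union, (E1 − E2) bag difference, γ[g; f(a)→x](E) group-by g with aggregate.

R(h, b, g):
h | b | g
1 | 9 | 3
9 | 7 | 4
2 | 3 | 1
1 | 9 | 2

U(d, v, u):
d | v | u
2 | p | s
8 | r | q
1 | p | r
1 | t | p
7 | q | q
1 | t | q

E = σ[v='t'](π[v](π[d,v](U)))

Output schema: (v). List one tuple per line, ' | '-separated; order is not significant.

Subexpression sizes:
  U → 6
  π[d,v](U) → 6
  π[v](π[d,v](U)) → 6
  σ[v='t'](π[v](π[d,v](U))) → 2

== RESULT ==
v
t
t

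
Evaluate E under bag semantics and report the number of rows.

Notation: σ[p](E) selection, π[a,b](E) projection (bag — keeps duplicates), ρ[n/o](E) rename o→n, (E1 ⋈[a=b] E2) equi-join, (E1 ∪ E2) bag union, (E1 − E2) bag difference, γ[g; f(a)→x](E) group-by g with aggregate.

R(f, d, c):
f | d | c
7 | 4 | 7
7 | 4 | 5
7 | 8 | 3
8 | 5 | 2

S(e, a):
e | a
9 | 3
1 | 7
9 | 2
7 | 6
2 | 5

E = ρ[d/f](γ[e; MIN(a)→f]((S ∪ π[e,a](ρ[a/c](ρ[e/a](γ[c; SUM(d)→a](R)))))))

Stepwise |·|:
  S → 5
  R → 4
  γ[c; SUM(d)→a](R) → 4
  ρ[e/a](γ[c; SUM(d)→a](R)) → 4
  ρ[a/c](ρ[e/a](γ[c; SUM(d)→a](R))) → 4
  π[e,a](ρ[a/c](ρ[e/a](γ[c; SUM(d)→a](R)))) → 4
  (S ∪ π[e,a](ρ[a/c](ρ[e/a](γ[c; SUM(d)→a](R))))) → 9
  γ[e; MIN(a)→f]((S ∪ π[e,a](ρ[a/c](ρ[e/a](γ[c; SUM(d)→a](R)))))) → 7
  ρ[d/f](γ[e; MIN(a)→f]((S ∪ π[e,a](ρ[a/c](ρ[e/a](γ[c; SUM(d)→a](R))))))) → 7

|E| = 7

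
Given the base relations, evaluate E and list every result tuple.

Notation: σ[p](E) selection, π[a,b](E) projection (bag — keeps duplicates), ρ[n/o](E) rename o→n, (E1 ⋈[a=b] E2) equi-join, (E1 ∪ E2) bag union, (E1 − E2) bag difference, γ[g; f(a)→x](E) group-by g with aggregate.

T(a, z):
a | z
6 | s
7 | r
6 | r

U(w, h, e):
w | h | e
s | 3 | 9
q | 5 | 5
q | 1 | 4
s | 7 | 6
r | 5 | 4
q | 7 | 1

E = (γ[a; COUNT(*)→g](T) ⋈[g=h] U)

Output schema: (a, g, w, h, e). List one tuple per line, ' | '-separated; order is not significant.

Subexpression sizes:
  T → 3
  γ[a; COUNT(*)→g](T) → 2
  U → 6
  (γ[a; COUNT(*)→g](T) ⋈[g=h] U) → 1

== RESULT ==
a | g | w | h | e
7 | 1 | q | 1 | 4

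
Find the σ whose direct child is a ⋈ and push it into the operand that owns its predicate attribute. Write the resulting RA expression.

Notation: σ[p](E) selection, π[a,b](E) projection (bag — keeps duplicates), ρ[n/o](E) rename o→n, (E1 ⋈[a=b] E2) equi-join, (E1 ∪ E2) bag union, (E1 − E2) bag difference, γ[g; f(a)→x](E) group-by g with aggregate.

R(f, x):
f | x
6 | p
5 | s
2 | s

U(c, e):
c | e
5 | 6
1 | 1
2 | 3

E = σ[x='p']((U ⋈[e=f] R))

σ filters on x, owned by the right side.
E' = (U ⋈[e=f] σ[x='p'](R))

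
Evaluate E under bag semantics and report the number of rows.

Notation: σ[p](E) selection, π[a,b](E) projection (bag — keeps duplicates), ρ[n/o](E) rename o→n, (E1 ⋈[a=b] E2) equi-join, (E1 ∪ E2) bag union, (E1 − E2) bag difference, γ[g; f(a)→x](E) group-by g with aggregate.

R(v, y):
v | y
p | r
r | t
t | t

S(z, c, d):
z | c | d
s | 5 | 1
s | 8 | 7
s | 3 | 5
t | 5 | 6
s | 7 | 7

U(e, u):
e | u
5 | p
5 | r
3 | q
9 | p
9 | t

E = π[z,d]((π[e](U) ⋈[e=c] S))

Per-node cardinality:
  U → 5
  π[e](U) → 5
  S → 5
  (π[e](U) ⋈[e=c] S) → 5
  π[z,d]((π[e](U) ⋈[e=c] S)) → 5

|E| = 5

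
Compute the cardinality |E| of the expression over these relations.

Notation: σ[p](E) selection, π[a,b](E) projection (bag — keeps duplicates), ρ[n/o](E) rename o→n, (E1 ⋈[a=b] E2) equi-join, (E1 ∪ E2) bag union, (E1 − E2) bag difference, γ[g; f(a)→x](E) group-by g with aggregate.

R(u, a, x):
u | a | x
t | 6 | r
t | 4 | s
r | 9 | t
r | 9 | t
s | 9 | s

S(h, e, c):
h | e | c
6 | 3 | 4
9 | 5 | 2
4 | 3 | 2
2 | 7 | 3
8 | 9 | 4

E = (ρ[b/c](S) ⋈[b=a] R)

Row counts bottom-up:
  S → 5
  ρ[b/c](S) → 5
  R → 5
  (ρ[b/c](S) ⋈[b=a] R) → 2

|E| = 2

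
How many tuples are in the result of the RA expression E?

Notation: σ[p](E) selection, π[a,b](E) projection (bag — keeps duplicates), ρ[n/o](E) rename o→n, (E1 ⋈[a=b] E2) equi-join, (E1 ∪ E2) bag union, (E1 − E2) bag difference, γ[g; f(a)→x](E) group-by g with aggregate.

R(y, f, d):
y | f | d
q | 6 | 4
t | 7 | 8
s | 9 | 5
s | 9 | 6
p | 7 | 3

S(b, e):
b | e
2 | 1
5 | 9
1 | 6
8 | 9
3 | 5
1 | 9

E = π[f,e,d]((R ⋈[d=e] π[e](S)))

Per-node cardinality:
  R → 5
  S → 6
  π[e](S) → 6
  (R ⋈[d=e] π[e](S)) → 2
  π[f,e,d]((R ⋈[d=e] π[e](S))) → 2

|E| = 2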